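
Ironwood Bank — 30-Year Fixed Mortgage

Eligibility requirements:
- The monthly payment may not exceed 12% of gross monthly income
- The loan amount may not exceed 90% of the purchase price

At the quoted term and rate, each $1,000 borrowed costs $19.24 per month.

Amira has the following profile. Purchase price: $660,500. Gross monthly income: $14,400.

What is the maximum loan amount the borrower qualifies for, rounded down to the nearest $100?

Payment cap: 12% × $14,400 = $1,728/month.
At $19.24 per $1,000, that supports 1,728/19.24 × 1,000 ≈ $89,812 → $89,800.
LTV cap: 90% × $660,500 = $594,450 → $594,400.
Binding constraint: payment-to-income.

$89,800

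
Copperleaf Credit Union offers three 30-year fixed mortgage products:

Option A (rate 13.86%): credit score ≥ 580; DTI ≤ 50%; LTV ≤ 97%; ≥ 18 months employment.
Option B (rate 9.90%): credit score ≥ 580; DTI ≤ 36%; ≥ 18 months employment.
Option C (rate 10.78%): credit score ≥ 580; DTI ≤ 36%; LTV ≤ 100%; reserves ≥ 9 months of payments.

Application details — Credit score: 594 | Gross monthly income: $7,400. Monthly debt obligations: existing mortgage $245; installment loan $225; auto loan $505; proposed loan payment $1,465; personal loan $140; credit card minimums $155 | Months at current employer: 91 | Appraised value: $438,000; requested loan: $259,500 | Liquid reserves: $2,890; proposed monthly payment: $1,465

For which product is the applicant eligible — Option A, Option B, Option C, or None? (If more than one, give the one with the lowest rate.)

Option A

Total debts = (245 + 225 + 505 + 1,465 + 140 + 155) = 2,735; DTI = 2,735/7,400 = 37%.
LTV = 259,500/438,000 = 59.2%.
Reserves = 2,890/1,465 = 2.0 months.
Option A: score 594 ≥ 580; DTI 37% ≤ 50%; LTV 59.2% ≤ 97%; employment 91 ≥ 18 mo → qualifies.
Option B: score 594 ≥ 580; DTI 37% > 36%; employment 91 ≥ 18 mo → does not qualify.
Option C: score 594 ≥ 580; DTI 37% > 36%; LTV 59.2% ≤ 100%; reserves 2.0 < 9 mo → does not qualify.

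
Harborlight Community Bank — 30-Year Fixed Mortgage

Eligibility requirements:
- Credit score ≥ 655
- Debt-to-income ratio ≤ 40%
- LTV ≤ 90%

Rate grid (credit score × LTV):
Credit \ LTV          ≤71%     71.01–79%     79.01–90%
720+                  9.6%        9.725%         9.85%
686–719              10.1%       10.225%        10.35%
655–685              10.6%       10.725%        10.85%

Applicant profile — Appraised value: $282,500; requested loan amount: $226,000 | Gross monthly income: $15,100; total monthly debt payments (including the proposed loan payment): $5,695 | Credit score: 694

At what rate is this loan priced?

Credit score 694 ≥ 655; DTI = 5,695/15,100 = 37.7% ≤ 40%
LTV: 226,000 ÷ 282,500 = 80%, within 90% cap
Score 694 is in the 686–719 band; LTV 80% is in the 79.01–90% band → 10.35%.

10.35%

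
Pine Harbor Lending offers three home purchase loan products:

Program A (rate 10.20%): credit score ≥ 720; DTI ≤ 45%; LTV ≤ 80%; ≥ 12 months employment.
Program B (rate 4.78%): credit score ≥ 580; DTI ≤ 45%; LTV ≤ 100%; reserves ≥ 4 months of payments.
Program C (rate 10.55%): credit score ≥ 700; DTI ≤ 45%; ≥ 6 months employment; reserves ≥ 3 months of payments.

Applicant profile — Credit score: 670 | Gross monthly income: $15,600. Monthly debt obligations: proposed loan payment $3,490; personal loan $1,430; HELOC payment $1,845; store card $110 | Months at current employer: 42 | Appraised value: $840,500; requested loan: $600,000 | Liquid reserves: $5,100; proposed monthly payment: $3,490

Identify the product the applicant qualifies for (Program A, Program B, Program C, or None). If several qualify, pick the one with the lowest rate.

None

Total debts = (3,490 + 1,430 + 1,845 + 110) = 6,875; DTI = 6,875/15,600 = 44.1%.
LTV = 600,000/840,500 = 71.4%.
Reserves = 5,100/3,490 = 1.5 months.
Program A: score 670 < 720; DTI 44.1% ≤ 45%; LTV 71.4% ≤ 80%; employment 42 ≥ 12 mo → does not qualify.
Program B: score 670 ≥ 580; DTI 44.1% ≤ 45%; LTV 71.4% ≤ 100%; reserves 1.5 < 4 mo → does not qualify.
Program C: score 670 < 700; DTI 44.1% ≤ 45%; employment 42 ≥ 6 mo; reserves 1.5 < 3 mo → does not qualify.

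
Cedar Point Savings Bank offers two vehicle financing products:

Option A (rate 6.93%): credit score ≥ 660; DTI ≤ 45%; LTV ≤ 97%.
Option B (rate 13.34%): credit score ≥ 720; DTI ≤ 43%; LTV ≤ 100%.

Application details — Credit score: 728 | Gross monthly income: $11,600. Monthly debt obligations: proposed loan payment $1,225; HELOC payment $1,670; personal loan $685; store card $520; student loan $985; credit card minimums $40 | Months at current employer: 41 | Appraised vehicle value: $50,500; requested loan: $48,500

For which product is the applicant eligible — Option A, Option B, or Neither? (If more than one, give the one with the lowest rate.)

Option A

Total debts = (1,225 + 1,670 + 685 + 520 + 985 + 40) = 5,125; DTI = 5,125/11,600 = 44.2%.
LTV = 48,500/50,500 = 96%.
Option A: score 728 ≥ 660; DTI 44.2% ≤ 45%; LTV 96% ≤ 97% → qualifies.
Option B: score 728 ≥ 720; DTI 44.2% > 43%; LTV 96% ≤ 100% → does not qualify.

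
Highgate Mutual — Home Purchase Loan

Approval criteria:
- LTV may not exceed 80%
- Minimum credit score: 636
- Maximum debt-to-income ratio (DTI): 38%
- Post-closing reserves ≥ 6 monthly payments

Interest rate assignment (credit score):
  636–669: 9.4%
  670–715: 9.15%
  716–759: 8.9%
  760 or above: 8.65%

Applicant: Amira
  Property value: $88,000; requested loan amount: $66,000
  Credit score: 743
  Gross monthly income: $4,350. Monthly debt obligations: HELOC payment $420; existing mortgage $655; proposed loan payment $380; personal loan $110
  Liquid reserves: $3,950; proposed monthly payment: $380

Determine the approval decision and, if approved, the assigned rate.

Approved at 8.9%

Credit score 743 ≥ 636 (meets minimum)
Liquid reserves cover 3,950/380 = 10.4 months — ≥ 6 required
Total monthly debts = (420 + 655 + 380 + 110) = 1,565. Debt-to-income = 1,565/4,350 = 36% — meets 38% limit
Loan-to-value = 66,000/88,000 = 75% — pass (80% max)
All requirements met. Score 743 falls in the 716–759 tier → 8.9%.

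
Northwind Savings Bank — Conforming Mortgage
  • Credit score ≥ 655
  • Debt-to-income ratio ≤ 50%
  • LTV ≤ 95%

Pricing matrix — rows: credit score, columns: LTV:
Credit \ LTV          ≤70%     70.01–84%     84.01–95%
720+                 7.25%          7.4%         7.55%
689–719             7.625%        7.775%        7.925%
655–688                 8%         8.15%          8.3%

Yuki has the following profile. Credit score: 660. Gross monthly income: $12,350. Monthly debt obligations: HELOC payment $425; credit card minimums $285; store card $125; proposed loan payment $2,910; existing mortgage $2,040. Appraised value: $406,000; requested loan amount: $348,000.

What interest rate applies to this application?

Credit score 660 ≥ 655; Total monthly debts = (425 + 285 + 125 + 2,910 + 2,040) = 5,785. Debt-to-income = 5,785/12,350 = 46.8% — meets 50% limit
Loan-to-value = 348,000/406,000 = 85.7% — pass (95% max)
Credit 660 → row 655–688; LTV 85.7% → column 84.01–95%. Grid cell → 8.3%.

8.3%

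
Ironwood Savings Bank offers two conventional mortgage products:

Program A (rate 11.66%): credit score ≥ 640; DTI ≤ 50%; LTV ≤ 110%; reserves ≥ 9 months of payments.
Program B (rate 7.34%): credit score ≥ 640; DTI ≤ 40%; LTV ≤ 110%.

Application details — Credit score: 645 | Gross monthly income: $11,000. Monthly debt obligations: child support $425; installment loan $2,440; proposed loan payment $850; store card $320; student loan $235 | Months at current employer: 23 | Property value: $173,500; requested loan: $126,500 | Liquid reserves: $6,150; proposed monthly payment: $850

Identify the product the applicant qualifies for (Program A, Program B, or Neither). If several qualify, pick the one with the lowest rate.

Program B

Total debts = (425 + 2,440 + 850 + 320 + 235) = 4,270; DTI = 4,270/11,000 = 38.8%.
LTV = 126,500/173,500 = 72.9%.
Reserves = 6,150/850 = 7.2 months.
Program A: score 645 ≥ 640; DTI 38.8% ≤ 50%; LTV 72.9% ≤ 110%; reserves 7.2 < 9 mo → does not qualify.
Program B: score 645 ≥ 640; DTI 38.8% ≤ 40%; LTV 72.9% ≤ 110% → qualifies.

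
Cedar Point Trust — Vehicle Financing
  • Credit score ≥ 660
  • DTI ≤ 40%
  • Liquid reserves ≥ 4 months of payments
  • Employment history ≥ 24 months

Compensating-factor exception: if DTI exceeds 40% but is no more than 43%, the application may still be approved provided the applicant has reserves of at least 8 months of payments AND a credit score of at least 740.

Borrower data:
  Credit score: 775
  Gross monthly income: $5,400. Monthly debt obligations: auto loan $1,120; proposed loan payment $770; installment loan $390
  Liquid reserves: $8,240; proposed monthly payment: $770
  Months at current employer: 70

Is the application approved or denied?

Credit score 775 ≥ 660 (meets base)
Total debts = (1,120 + 770 + 390) = 2,280. DTI: 2,280 ÷ 5,400 = 42.2%, over the 40% base limit.
Reserves = 8,240/770 = 10.7 months ≥ 4
Employment 70 ≥ 24 months
42.2% falls in the override range (40%–43%), so the compensating-factor test applies.
Reserves 10.7 ≥ 8 months; credit score 775 ≥ 740.
Both override conditions satisfied; DTI exception granted.

Approved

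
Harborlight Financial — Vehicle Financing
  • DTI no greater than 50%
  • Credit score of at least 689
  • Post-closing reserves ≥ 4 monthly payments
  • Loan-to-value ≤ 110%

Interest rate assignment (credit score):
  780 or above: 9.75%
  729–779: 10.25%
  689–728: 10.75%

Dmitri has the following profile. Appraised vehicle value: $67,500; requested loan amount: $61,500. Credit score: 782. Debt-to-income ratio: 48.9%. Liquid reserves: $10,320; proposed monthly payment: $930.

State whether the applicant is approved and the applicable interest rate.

Approved at 9.75%

Credit score 782 ≥ 689 (meets minimum)
Reserves: 10,320 ÷ 930 = 11.1 months (meets 4-month minimum)
DTI 48.9% ≤ 50%
Loan-to-value = 61,500/67,500 = 91.1% — pass (110% max)
All requirements met. Score 782 falls in the 780 or above tier → 9.75%.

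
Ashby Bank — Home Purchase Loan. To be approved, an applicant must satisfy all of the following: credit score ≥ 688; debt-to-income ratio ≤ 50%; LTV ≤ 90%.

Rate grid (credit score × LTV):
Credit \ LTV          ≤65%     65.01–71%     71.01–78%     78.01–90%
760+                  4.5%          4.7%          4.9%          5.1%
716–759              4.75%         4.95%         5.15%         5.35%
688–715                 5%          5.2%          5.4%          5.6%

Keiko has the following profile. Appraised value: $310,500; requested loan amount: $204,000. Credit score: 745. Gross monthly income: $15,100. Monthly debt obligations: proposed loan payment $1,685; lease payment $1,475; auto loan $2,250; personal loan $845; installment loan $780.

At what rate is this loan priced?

Credit score 745 ≥ 688; Total monthly debts = (1,685 + 1,475 + 2,250 + 845 + 780) = 7,035. DTI: 7,035 ÷ 15,100 = 46.6%, within the 50% cap
LTV = 204,000/310,500 = 65.7% ≤ 90%
Row: 745 falls in 716–759. Column: 65.7% falls in 65.01–71%. Rate = 4.95%.

4.95%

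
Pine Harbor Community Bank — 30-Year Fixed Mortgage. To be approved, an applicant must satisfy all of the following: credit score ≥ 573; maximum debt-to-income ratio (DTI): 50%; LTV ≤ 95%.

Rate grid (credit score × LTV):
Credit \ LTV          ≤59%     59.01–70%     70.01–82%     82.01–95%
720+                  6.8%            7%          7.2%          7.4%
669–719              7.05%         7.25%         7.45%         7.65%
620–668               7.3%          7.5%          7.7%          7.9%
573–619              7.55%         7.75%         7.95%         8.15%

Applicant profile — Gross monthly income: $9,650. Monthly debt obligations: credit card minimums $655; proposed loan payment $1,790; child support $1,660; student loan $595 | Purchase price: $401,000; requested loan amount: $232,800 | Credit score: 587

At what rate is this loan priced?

Credit score 587 ≥ 573; Total monthly debts = (655 + 1,790 + 1,660 + 595) = 4,700. DTI: 4,700 ÷ 9,650 = 48.7%, within the 50% cap
Loan-to-value = 232,800/401,000 = 58.1% — pass (95% max)
Score 587 is in the 573–619 band; LTV 58.1% is in the ≤59% band → 7.55%.

7.55%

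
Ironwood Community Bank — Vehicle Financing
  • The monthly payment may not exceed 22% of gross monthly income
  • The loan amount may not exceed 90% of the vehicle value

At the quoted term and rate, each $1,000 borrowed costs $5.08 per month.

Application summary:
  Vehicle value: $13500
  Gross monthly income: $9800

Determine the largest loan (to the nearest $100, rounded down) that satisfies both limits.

$12,100

Payment cap: 22% × $9,800 = $2,156/month.
At $5.08 per $1,000, that supports 2,156/5.08 × 1,000 ≈ $424,409 → $424,400.
LTV cap: 90% × $13,500 = $12,150 → $12,100.
Binding constraint: loan-to-value.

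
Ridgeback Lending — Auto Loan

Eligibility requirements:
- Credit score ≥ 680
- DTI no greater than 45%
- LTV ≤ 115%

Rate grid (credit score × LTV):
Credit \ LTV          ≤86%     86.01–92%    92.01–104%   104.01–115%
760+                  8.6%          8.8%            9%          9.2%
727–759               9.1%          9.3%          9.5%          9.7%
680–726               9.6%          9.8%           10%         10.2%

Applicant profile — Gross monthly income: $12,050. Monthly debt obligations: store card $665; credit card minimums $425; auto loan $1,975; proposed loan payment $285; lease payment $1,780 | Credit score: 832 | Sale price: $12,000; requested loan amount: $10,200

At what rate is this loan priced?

Credit score 832 ≥ 680; Total monthly debts = (665 + 425 + 1,975 + 285 + 1,780) = 5,130. DTI = 5,130/12,050 = 42.6% ≤ 45%
Loan-to-value = 10,200/12,000 = 85% — pass (115% max)
Row: 832 falls in 760+. Column: 85% falls in ≤86%. Rate = 8.6%.

8.6%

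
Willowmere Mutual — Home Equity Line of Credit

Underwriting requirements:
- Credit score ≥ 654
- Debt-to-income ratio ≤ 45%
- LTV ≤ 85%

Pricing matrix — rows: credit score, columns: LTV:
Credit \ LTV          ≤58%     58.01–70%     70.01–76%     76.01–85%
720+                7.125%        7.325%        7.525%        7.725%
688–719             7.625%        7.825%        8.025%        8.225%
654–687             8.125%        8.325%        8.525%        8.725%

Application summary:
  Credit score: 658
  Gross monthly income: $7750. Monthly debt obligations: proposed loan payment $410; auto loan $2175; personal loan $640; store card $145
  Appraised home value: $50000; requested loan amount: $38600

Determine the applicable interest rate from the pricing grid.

Credit score 658 ≥ 654; Total monthly debts = (410 + 2,175 + 640 + 145) = 3,370. DTI = 3,370/7,750 = 43.5% ≤ 45%
Loan-to-value = 38,600/50,000 = 77.2% — pass (85% max)
Credit 658 → row 654–687; LTV 77.2% → column 76.01–85%. Grid cell → 8.725%.

8.725%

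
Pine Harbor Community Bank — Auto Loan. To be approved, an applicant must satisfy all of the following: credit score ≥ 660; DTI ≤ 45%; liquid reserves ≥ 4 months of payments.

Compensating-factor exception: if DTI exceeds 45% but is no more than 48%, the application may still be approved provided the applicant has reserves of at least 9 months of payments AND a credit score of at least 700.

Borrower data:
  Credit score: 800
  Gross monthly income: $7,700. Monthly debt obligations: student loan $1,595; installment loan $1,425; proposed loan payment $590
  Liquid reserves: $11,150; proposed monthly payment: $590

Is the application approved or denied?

Approved

Credit score 800 ≥ 660 (meets base)
Total debts = (1,595 + 1,425 + 590) = 3,610. DTI = 3,610/7,700 = 46.9% > 45% — standard DTI limit exceeded.
Liquid reserves cover 11,150/590 = 18.9 months — ≥ 4 required
46.9% falls in the override range (45%–48%), so the compensating-factor test applies.
Override check — reserves: 18.9 mo (ok); score: 800 (ok).
Both override conditions satisfied; DTI exception granted.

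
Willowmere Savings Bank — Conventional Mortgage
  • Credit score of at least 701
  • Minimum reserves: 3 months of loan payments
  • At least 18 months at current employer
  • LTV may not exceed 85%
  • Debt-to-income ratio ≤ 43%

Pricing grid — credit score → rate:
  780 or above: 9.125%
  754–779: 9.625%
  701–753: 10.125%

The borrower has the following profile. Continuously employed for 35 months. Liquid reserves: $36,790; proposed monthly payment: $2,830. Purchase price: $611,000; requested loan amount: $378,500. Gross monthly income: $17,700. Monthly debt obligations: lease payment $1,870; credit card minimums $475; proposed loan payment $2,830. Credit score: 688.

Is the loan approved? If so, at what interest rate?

Denied

Credit score 688 < 701 (below minimum)
Total monthly debts = (1,870 + 475 + 2,830) = 5,175. DTI: 5,175 ÷ 17,700 = 29.2%, within the 43% cap
Employment 35 ≥ 18 months
Loan-to-value = 378,500/611,000 = 61.9% — pass (85% max)
Liquid reserves cover 36,790/2,830 = 13.0 months — ≥ 3 required
Not all requirements met → denied.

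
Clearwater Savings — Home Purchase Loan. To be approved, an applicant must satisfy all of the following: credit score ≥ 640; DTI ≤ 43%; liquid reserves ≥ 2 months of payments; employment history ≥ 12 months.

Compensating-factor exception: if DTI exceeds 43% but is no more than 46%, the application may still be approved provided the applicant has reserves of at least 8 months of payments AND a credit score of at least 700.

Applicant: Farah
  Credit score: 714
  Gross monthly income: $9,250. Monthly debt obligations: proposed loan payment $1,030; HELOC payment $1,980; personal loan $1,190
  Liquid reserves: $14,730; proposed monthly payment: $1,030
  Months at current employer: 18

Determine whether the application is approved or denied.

Credit score 714 ≥ 640 (meets base)
Total debts = (1,030 + 1,980 + 1,190) = 4,200. DTI = 4,200/9,250 = 45.4% > 43% — standard DTI limit exceeded.
Liquid reserves cover 14,730/1,030 = 14.3 months — ≥ 2 required
Employment 18 ≥ 12 months
DTI 45.4% is within the 43%–46% exception band; checking compensating factors.
Override check — reserves: 14.3 mo (ok); score: 714 (ok).
Both compensating conditions met → exception applies.

Approved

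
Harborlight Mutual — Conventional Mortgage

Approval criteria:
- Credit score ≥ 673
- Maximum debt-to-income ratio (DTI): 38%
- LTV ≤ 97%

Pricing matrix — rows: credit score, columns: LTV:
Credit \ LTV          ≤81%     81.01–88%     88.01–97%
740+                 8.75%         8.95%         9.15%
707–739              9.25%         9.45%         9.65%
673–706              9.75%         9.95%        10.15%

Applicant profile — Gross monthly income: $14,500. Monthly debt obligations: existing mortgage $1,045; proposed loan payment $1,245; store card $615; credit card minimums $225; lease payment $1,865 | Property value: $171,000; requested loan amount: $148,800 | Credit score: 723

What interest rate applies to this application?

Credit score 723 ≥ 673; Total monthly debts = (1,045 + 1,245 + 615 + 225 + 1,865) = 4,995. Debt-to-income = 4,995/14,500 = 34.4% — meets 38% limit
Loan-to-value = 148,800/171,000 = 87% — pass (97% max)
Credit 723 → row 707–739; LTV 87% → column 81.01–88%. Grid cell → 9.45%.

9.45%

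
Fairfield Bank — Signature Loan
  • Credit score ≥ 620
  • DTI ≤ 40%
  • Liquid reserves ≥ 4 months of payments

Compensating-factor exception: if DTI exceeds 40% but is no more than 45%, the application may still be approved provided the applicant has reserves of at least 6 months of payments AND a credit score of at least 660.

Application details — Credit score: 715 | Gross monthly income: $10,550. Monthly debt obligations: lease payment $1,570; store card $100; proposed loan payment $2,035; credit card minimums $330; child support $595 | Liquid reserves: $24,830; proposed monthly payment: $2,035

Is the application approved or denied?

Credit score 715 ≥ 620 (meets base)
Total debts = (1,570 + 100 + 2,035 + 330 + 595) = 4,630. DTI = 4,630/10,550 = 43.9% > 40% — standard DTI limit exceeded.
Reserves: 24,830 ÷ 2,035 = 12.2 months (meets 4-month minimum)
DTI 43.9% is within the 40%–45% exception band; checking compensating factors.
Override check — reserves: 12.2 mo (ok); score: 715 (ok).
Both compensating conditions met → exception applies.

Approved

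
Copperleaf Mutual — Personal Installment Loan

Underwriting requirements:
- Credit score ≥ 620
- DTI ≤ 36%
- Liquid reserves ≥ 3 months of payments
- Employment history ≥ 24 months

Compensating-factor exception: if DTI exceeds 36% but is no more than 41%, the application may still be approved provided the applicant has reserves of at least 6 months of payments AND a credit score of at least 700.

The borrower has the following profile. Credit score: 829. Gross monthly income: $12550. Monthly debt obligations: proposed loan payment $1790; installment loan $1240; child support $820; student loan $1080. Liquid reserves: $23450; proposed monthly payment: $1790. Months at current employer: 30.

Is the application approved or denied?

Approved

Credit score 829 ≥ 620 (meets base)
Total debts = (1,790 + 1,240 + 820 + 1,080) = 4,930. DTI = 4,930/12,550 = 39.3% > 36% — standard DTI limit exceeded.
Reserves: 23,450 ÷ 1,790 = 13.1 months (meets 3-month minimum)
Employment 30 ≥ 24 months
DTI 39.3% is within the 36%–41% exception band; checking compensating factors.
Override check — reserves: 13.1 mo (ok); score: 829 (ok).
Both override conditions satisfied; DTI exception granted.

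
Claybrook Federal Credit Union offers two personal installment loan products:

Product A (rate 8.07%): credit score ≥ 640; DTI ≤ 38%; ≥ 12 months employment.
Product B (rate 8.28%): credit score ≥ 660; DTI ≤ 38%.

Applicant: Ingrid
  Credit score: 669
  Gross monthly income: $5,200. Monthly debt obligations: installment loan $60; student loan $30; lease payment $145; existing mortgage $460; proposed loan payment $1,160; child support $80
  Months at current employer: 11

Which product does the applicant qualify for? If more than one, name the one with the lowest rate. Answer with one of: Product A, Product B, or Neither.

Product B

Total debts = (60 + 30 + 145 + 460 + 1,160 + 80) = 1,935; DTI = 1,935/5,200 = 37.2%.
Product A: score 669 ≥ 640; DTI 37.2% ≤ 38%; employment 11 < 12 mo → does not qualify.
Product B: score 669 ≥ 660; DTI 37.2% ≤ 38% → qualifies.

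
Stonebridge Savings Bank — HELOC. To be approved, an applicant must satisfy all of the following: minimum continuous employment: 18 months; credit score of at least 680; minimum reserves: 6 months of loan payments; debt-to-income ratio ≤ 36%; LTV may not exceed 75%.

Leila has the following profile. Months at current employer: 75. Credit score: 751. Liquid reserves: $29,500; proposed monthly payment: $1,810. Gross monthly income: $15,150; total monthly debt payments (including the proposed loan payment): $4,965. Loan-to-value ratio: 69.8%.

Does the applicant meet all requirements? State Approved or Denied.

Approved

Employment 75 ≥ 18 months
Credit score 751 ≥ 680 (meets)
Reserves: 29,500 ÷ 1,810 = 16.3 months (meets 6-month minimum)
DTI = 4,965/15,150 = 32.8% ≤ 36%
LTV 69.8% — within 75%
All criteria satisfied.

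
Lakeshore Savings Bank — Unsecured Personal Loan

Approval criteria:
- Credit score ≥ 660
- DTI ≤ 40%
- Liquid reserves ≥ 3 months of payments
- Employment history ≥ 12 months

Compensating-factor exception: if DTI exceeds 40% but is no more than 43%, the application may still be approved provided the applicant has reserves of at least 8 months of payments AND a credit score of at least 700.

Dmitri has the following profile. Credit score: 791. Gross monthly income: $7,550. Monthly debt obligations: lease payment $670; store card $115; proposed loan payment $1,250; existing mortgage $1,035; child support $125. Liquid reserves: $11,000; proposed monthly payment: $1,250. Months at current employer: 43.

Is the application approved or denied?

Approved

Credit score 791 ≥ 660 (meets base)
Total debts = (670 + 115 + 1,250 + 1,035 + 125) = 3,195. DTI: 3,195 ÷ 7,550 = 42.3%, over the 40% base limit.
Reserves = 11,000/1,250 = 8.8 months ≥ 3
Employment 43 ≥ 12 months
42.3% falls in the override range (40%–43%), so the compensating-factor test applies.
Reserves 8.8 ≥ 8 months; credit score 791 ≥ 700.
Both override conditions satisfied; DTI exception granted.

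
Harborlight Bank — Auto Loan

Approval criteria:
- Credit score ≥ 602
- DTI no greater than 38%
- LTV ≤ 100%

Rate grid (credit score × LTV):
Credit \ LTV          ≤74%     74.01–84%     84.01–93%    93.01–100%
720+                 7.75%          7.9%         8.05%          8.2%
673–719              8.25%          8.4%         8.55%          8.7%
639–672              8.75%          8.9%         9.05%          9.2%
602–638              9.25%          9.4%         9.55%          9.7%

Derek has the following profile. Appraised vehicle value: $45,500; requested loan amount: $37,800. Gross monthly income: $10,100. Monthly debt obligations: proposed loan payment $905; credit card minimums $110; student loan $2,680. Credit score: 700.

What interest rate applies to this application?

Credit score 700 ≥ 602; Total monthly debts = (905 + 110 + 2,680) = 3,695. Debt-to-income = 3,695/10,100 = 36.6% — meets 38% limit
LTV: 37,800 ÷ 45,500 = 83.1%, within 100% cap
Row: 700 falls in 673–719. Column: 83.1% falls in 74.01–84%. Rate = 8.4%.

8.4%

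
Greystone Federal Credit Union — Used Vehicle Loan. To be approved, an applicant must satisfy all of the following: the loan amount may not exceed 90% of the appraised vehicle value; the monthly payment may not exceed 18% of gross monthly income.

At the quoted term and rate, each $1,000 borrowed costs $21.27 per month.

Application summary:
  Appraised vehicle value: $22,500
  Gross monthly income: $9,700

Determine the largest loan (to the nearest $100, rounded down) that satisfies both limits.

Payment cap: 18% × $9,700 = $1,746/month.
At $21.27 per $1,000, that supports 1,746/21.27 × 1,000 ≈ $82,087 → $82,000.
LTV cap: 90% × $22,500 = $20,250 → $20,200.
Binding constraint: loan-to-value.

$20,200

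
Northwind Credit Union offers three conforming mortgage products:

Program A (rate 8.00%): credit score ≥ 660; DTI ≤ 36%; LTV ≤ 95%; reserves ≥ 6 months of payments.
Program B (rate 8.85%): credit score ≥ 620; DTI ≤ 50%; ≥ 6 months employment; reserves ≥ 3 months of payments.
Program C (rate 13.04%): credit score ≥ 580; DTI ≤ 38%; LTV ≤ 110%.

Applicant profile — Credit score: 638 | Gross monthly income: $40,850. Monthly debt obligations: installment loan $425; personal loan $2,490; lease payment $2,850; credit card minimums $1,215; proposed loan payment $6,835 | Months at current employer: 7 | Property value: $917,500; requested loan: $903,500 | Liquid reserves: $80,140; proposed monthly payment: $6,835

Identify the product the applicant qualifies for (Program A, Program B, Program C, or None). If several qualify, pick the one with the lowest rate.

Total debts = (425 + 2,490 + 2,850 + 1,215 + 6,835) = 13,815; DTI = 13,815/40,850 = 33.8%.
LTV = 903,500/917,500 = 98.5%.
Reserves = 80,140/6,835 = 11.7 months.
Program A: score 638 < 660; DTI 33.8% ≤ 36%; LTV 98.5% > 95%; reserves 11.7 ≥ 6 mo → does not qualify.
Program B: score 638 ≥ 620; DTI 33.8% ≤ 50%; employment 7 ≥ 6 mo; reserves 11.7 ≥ 3 mo → qualifies.
Program C: score 638 ≥ 580; DTI 33.8% ≤ 38%; LTV 98.5% ≤ 110% → qualifies.
Qualifying: Program B, Program C. Lowest rate is 8.85% → Program B.

Program B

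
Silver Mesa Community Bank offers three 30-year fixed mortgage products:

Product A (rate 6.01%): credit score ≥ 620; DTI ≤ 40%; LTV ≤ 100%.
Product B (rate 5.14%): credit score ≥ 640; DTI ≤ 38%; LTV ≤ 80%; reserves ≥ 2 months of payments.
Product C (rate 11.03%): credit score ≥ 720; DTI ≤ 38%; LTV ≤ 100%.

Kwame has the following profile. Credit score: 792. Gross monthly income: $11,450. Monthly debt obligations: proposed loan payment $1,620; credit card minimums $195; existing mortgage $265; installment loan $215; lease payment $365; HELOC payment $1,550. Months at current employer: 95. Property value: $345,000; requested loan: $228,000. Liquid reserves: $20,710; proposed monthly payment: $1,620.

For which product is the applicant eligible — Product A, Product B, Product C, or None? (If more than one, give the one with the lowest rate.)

Product B

Total debts = (1,620 + 195 + 265 + 215 + 365 + 1,550) = 4,210; DTI = 4,210/11,450 = 36.8%.
LTV = 228,000/345,000 = 66.1%.
Reserves = 20,710/1,620 = 12.8 months.
Product A: score 792 ≥ 620; DTI 36.8% ≤ 40%; LTV 66.1% ≤ 100% → qualifies.
Product B: score 792 ≥ 640; DTI 36.8% ≤ 38%; LTV 66.1% ≤ 80%; reserves 12.8 ≥ 2 mo → qualifies.
Product C: score 792 ≥ 720; DTI 36.8% ≤ 38%; LTV 66.1% ≤ 100% → qualifies.
Qualifying: Product A, Product B, Product C. Lowest rate is 5.14% → Product B.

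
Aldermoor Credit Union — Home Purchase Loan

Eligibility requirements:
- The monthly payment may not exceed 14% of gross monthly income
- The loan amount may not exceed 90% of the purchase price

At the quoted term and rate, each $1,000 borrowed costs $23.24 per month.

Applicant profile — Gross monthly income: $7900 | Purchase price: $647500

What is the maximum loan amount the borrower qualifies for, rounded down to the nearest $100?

Payment cap: 14% × $7,900 = $1,106/month.
At $23.24 per $1,000, that supports 1,106/23.24 × 1,000 ≈ $47,590 → $47,500.
LTV cap: 90% × $647,500 = $582,750 → $582,700.
Binding constraint: payment-to-income.

$47,500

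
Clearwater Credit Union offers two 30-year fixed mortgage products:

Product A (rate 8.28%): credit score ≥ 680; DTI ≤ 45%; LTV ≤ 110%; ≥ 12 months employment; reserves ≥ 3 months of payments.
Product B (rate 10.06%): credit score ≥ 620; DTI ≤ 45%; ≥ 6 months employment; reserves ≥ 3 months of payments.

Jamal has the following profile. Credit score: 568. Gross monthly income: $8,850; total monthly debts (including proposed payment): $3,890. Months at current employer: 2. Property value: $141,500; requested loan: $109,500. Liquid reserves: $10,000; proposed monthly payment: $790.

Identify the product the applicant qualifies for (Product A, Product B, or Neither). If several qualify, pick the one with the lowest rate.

Neither

DTI = 3,890/8,850 = 44%.
LTV = 109,500/141,500 = 77.4%.
Reserves = 10,000/790 = 12.7 months.
Product A: score 568 < 680; DTI 44% ≤ 45%; LTV 77.4% ≤ 110%; employment 2 < 12 mo; reserves 12.7 ≥ 3 mo → does not qualify.
Product B: score 568 < 620; DTI 44% ≤ 45%; employment 2 < 6 mo; reserves 12.7 ≥ 3 mo → does not qualify.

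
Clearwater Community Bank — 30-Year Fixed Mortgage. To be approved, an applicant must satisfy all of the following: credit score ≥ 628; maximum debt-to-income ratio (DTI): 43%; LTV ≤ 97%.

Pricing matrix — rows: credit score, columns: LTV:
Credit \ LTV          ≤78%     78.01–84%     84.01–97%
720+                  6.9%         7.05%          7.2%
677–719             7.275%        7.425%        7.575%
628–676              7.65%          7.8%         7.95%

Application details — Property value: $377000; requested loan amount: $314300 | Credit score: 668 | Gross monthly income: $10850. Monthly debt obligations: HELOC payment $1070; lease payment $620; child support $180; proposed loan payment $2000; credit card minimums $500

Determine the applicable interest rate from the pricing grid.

7.8%

Credit score 668 ≥ 628; Total monthly debts = (1,070 + 620 + 180 + 2,000 + 500) = 4,370. Debt-to-income = 4,370/10,850 = 40.3% — meets 43% limit
Loan-to-value = 314,300/377,000 = 83.4% — pass (97% max)
Credit 668 → row 628–676; LTV 83.4% → column 78.01–84%. Grid cell → 7.8%.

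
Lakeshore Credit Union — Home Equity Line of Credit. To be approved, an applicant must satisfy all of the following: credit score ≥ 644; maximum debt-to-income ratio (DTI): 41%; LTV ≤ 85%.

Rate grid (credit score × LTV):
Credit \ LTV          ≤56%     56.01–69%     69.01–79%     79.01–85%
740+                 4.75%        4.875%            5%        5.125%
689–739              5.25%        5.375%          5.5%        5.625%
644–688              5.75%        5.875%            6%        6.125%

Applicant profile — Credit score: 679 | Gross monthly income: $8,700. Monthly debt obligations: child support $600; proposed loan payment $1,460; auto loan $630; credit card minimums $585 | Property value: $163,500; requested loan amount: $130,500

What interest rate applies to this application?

Credit score 679 ≥ 644; Total monthly debts = (600 + 1,460 + 630 + 585) = 3,275. Debt-to-income = 3,275/8,700 = 37.6% — meets 41% limit
Loan-to-value = 130,500/163,500 = 79.8% — pass (85% max)
Credit 679 → row 644–688; LTV 79.8% → column 79.01–85%. Grid cell → 6.125%.

6.125%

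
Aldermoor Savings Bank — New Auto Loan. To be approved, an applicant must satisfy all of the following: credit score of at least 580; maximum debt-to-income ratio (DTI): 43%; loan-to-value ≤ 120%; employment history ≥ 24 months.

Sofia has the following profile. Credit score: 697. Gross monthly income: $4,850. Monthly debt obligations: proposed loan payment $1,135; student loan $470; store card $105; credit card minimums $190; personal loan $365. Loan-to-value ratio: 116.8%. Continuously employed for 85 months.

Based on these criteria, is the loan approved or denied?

Denied

Credit score 697 ≥ 580 (meets)
Total monthly debts = (1,135 + 470 + 105 + 190 + 365) = 2,265. Debt-to-income = 2,265/4,850 = 46.7% — over 43% limit
LTV 116.8% — within 120%
Employment 85 ≥ 24 months
Fails on DTI.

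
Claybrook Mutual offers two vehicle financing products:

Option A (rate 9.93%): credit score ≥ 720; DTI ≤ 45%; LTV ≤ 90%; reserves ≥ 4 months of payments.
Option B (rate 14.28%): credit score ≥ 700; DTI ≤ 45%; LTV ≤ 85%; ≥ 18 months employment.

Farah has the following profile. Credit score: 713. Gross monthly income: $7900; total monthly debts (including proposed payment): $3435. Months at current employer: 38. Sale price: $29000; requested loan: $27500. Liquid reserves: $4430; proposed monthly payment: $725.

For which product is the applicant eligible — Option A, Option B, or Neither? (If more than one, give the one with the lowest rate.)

DTI = 3,435/7,900 = 43.5%.
LTV = 27,500/29,000 = 94.8%.
Reserves = 4,430/725 = 6.1 months.
Option A: score 713 < 720; DTI 43.5% ≤ 45%; LTV 94.8% > 90%; reserves 6.1 ≥ 4 mo → does not qualify.
Option B: score 713 ≥ 700; DTI 43.5% ≤ 45%; LTV 94.8% > 85%; employment 38 ≥ 18 mo → does not qualify.

Neither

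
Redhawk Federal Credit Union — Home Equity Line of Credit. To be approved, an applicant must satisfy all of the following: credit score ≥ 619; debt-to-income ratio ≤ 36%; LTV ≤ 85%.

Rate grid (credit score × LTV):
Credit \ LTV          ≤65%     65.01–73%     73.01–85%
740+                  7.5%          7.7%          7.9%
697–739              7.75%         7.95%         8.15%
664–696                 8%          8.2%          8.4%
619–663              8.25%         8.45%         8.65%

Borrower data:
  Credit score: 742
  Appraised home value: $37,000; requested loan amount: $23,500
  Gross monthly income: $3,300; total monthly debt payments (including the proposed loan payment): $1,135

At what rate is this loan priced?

Credit score 742 ≥ 619; Debt-to-income = 1,135/3,300 = 34.4% — meets 36% limit
LTV = 23,500/37,000 = 63.5% ≤ 85%
Row: 742 falls in 740+. Column: 63.5% falls in ≤65%. Rate = 7.5%.

7.5%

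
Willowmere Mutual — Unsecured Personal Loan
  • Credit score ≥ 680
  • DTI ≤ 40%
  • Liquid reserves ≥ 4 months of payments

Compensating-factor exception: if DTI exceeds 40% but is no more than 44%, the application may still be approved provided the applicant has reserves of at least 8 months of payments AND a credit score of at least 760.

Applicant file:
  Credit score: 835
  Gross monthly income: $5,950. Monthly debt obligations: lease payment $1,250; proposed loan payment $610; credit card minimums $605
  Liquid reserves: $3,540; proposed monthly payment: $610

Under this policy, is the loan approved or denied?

Credit score 835 ≥ 680 (meets base)
Total debts = (1,250 + 610 + 605) = 2,465. DTI: 2,465 ÷ 5,950 = 41.4%, over the 40% base limit.
Reserves: 3,540 ÷ 610 = 5.8 months (meets 4-month minimum)
41.4% falls in the override range (40%–44%), so the compensating-factor test applies.
Reserves 5.8 < 8 months; credit score 835 ≥ 760.
Override conditions not both satisfied; exception does not apply.

Denied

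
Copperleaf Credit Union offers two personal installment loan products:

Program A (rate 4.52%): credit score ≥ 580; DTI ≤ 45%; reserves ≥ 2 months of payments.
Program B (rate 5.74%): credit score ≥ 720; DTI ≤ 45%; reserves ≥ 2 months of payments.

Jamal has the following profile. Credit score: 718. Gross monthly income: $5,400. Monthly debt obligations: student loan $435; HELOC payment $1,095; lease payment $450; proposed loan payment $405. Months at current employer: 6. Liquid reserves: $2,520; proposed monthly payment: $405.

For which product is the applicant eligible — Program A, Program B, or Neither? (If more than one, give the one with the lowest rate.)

Program A

Total debts = (435 + 1,095 + 450 + 405) = 2,385; DTI = 2,385/5,400 = 44.2%.
Reserves = 2,520/405 = 6.2 months.
Program A: score 718 ≥ 580; DTI 44.2% ≤ 45%; reserves 6.2 ≥ 2 mo → qualifies.
Program B: score 718 < 720; DTI 44.2% ≤ 45%; reserves 6.2 ≥ 2 mo → does not qualify.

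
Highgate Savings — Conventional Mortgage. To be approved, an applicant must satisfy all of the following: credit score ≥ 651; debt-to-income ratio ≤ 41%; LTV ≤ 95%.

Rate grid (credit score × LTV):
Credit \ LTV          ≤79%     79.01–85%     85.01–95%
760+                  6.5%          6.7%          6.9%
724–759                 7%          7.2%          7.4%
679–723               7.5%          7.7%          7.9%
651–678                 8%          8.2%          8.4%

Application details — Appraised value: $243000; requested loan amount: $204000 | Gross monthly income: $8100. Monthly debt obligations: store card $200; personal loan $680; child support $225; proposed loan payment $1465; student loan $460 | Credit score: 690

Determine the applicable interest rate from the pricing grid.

Credit score 690 ≥ 651; Total monthly debts = (200 + 680 + 225 + 1,465 + 460) = 3,030. DTI = 3,030/8,100 = 37.4% ≤ 41%
Loan-to-value = 204,000/243,000 = 84% — pass (95% max)
Credit 690 → row 679–723; LTV 84% → column 79.01–85%. Grid cell → 7.7%.

7.7%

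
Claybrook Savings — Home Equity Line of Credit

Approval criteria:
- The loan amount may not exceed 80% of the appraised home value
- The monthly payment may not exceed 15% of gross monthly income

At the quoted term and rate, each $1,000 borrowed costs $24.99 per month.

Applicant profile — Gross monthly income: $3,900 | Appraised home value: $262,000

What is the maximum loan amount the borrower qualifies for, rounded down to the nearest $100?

Payment cap: 15% × $3,900 = $585/month.
At $24.99 per $1,000, that supports 585/24.99 × 1,000 ≈ $23,409 → $23,400.
LTV cap: 80% × $262,000 = $209,600 → $209,600.
Binding constraint: payment-to-income.

$23,400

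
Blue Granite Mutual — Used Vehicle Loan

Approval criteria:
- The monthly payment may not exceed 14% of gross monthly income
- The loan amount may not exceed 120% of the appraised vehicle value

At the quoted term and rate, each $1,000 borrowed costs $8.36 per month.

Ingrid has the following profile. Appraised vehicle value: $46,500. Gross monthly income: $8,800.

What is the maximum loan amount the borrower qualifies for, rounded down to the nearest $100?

$55,800

Payment cap: 14% × $8,800 = $1,232/month.
At $8.36 per $1,000, that supports 1,232/8.36 × 1,000 ≈ $147,368 → $147,300.
LTV cap: 120% × $46,500 = $55,800 → $55,800.
Binding constraint: loan-to-value.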